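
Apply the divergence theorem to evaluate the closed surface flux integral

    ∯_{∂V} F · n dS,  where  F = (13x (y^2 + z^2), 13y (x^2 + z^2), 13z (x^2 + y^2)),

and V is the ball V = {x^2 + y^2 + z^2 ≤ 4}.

By the divergence theorem,

    ∯_{∂V} F · n dS = ∭_V (∇ · F) dV.

Compute the divergence:
    ∇ · F = ∂F_x/∂x + ∂F_y/∂y + ∂F_z/∂z = 13y^2 + 13z^2 + 13x^2 + 13z^2 + 13x^2 + 13y^2 = 26x^2 + 26y^2 + 26z^2.

In spherical coordinates, x = ρ sin(φ) cos(θ), y = ρ sin(φ) sin(θ), z = ρ cos(φ), dV = ρ^2 sin(φ) dρ dφ dθ, with 0 ≤ ρ ≤ 2, 0 ≤ φ ≤ π, 0 ≤ θ ≤ 2π.

The integrand, after substitution and multiplying by the volume element, becomes (26ρ^2) · ρ^2 sin(φ), so

    ∭_V (∇·F) dV = ∫_0^{2π} ∫_0^{π} ∫_0^{2} (26ρ^2) · ρ^2 sin(φ) dρ dφ dθ.

Inner (ρ from 0 to 2): 832sin(φ)/5.
Middle (φ from 0 to π): 1664/5.
Outer (θ from 0 to 2π): 3328π/5.

Therefore ∯_{∂V} F · n dS = 3328π/5.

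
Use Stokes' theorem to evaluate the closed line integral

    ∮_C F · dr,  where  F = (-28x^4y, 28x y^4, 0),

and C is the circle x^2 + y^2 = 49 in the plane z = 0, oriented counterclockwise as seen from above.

Let S be the flat disk x^2 + y^2 ≤ 49 in the plane z = 0, with upward unit normal n̂ = ẑ. By Stokes' theorem,

    ∮_C F · dr = ∬_S (∇ × F) · n̂ dS = ∬_D (curl F)_z dA,

where D is the disk x^2 + y^2 ≤ 49.

Compute the curl of F = (-28x^4y, 28x y^4, 0):
    (∇ × F)_x = ∂F_z/∂y - ∂F_y/∂z = 0,
    (∇ × F)_y = ∂F_x/∂z - ∂F_z/∂x = 0,
    (∇ × F)_z = ∂F_y/∂x - ∂F_x/∂y = 28x^4 + 28y^4.

On z = 0, (curl F)_z = 28x^4 + 28y^4.

Convert to polar (x = r cos θ, y = r sin θ, dA = r dr dθ); the integrand becomes 28r^4(sin(θ)^4 + cos(θ)^4), so

    ∬_D (curl F)_z dA = ∫_0^{2π} ∫_0^{7} (28r^4(sin(θ)^4 + cos(θ)^4)) · r dr dθ.

Inner (r from 0 to 7): 1647086sin(θ)^4/3 + 1647086cos(θ)^4/3.
Outer (θ from 0 to 2π): 823543π.

Therefore ∮_C F · dr = 823543π.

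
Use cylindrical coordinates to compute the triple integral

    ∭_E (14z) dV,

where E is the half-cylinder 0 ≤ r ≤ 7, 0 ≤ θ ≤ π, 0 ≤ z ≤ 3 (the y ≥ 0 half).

In cylindrical coordinates, x = r cos(θ), y = r sin(θ), z = z, and dV = r dr dθ dz.

The integrand becomes 14z, so

    ∭_E (14z) dV = ∫_{0}^{π} ∫_{0}^{7} ∫_{0}^{3} (14z) · r dz dr dθ.

Inner (z): 63r.
Middle (r from 0 to 7): 3087/2.
Outer (θ): 3087π/2.

Therefore the triple integral equals 3087π/2.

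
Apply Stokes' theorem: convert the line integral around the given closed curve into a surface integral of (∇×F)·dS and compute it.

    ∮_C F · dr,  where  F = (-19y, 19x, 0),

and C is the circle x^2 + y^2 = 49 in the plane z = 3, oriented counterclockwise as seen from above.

Let S be the flat disk x^2 + y^2 ≤ 49 in the plane z = 3, with upward unit normal n̂ = ẑ. By Stokes' theorem,

    ∮_C F · dr = ∬_S (∇ × F) · n̂ dS = ∬_D (curl F)_z dA,

where D is the disk x^2 + y^2 ≤ 49.

Compute the curl of F = (-19y, 19x, 0):
    (∇ × F)_x = ∂F_z/∂y - ∂F_y/∂z = 0,
    (∇ × F)_y = ∂F_x/∂z - ∂F_z/∂x = 0,
    (∇ × F)_z = ∂F_y/∂x - ∂F_x/∂y = 38.

On z = 3, (curl F)_z = 38.

Convert to polar (x = r cos θ, y = r sin θ, dA = r dr dθ); the integrand becomes 38, so

    ∬_D (curl F)_z dA = ∫_0^{2π} ∫_0^{7} (38) · r dr dθ.

Inner (r from 0 to 7): 931.
Outer (θ from 0 to 2π): 1862π.

Therefore ∮_C F · dr = 1862π.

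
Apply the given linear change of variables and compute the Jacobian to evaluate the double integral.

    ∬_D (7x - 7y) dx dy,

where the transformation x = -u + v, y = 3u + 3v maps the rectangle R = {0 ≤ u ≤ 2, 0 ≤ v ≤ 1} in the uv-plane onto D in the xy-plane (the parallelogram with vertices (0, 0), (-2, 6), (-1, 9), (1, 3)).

Compute the Jacobian determinant of (x, y) with respect to (u, v):

    ∂(x,y)/∂(u,v) = | -1  1 | = (-1)(3) - (1)(3) = -6.
                   | 3  3 |

Its absolute value is |J| = 6 (the area scaling factor).

Substituting x = -u + v, y = 3u + 3v into the integrand,

    7x - 7y → -28u - 14v,

so the integral becomes

    ∬_R (-28u - 14v) · |J| du dv = ∫_0^2 ∫_0^1 (-168u - 84v) dv du.

Inner (v): -168u - 42.
Outer (u): -420.

Therefore ∬_D (7x - 7y) dx dy = -420.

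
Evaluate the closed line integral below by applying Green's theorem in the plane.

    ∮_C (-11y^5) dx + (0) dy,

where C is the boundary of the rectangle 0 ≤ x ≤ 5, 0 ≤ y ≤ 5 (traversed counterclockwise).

Green's theorem converts the closed line integral into a double integral over the enclosed region D:

    ∮_C P dx + Q dy = ∬_D (∂Q/∂x - ∂P/∂y) dA.

Here P = -11y^5, Q = 0, so

    ∂Q/∂x = 0,    ∂P/∂y = -55y^4,
    ∂Q/∂x - ∂P/∂y = 55y^4.

D is the region 0 ≤ x ≤ 5, 0 ≤ y ≤ 5. Evaluating the double integral:

    ∬_D (55y^4) dA = ∫_0^{5} ∫_0^{5} (55y^4) dy dx.

Inner (y from 0 to 5): 34375.
Outer (x from 0 to 5): 171875.

Therefore ∮_C P dx + Q dy = 171875.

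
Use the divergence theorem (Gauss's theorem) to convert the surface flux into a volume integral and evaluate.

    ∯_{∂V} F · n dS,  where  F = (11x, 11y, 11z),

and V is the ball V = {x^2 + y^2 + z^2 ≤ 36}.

By the divergence theorem,

    ∯_{∂V} F · n dS = ∭_V (∇ · F) dV.

Compute the divergence:
    ∇ · F = ∂F_x/∂x + ∂F_y/∂y + ∂F_z/∂z = 11 + 11 + 11 = 33.

In spherical coordinates, x = ρ sin(φ) cos(θ), y = ρ sin(φ) sin(θ), z = ρ cos(φ), dV = ρ^2 sin(φ) dρ dφ dθ, with 0 ≤ ρ ≤ 6, 0 ≤ φ ≤ π, 0 ≤ θ ≤ 2π.

The integrand, after substitution and multiplying by the volume element, becomes (33) · ρ^2 sin(φ), so

    ∭_V (∇·F) dV = ∫_0^{2π} ∫_0^{π} ∫_0^{6} (33) · ρ^2 sin(φ) dρ dφ dθ.

Inner (ρ from 0 to 6): 2376sin(φ).
Middle (φ from 0 to π): 4752.
Outer (θ from 0 to 2π): 9504π.

Therefore ∯_{∂V} F · n dS = 9504π.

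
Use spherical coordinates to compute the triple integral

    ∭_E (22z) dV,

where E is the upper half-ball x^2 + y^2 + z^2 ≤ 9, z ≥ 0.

In spherical coordinates, x = ρ sin(φ) cos(θ), y = ρ sin(φ) sin(θ), z = ρ cos(φ), and dV = ρ^2 sin(φ) dρ dφ dθ.

The integrand becomes 22ρ cos(φ), so

    ∭_E (22z) dV = ∫_{0}^{2π} ∫_{0}^{π/2} ∫_{0}^{3} (22ρ cos(φ)) · ρ^2 sin(φ) dρ dφ dθ.

Inner (ρ): 891sin(2φ)/4.
Middle (φ): 891/4.
Outer (θ): 891π/2.

Therefore the triple integral equals 891π/2.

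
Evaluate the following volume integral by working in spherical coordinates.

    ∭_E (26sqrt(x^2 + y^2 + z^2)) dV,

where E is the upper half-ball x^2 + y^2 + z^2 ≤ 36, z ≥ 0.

In spherical coordinates, x = ρ sin(φ) cos(θ), y = ρ sin(φ) sin(θ), z = ρ cos(φ), and dV = ρ^2 sin(φ) dρ dφ dθ.

The integrand becomes 26ρ, so

    ∭_E (26sqrt(x^2 + y^2 + z^2)) dV = ∫_{0}^{2π} ∫_{0}^{π/2} ∫_{0}^{6} (26ρ) · ρ^2 sin(φ) dρ dφ dθ.

Inner (ρ): 8424sin(φ).
Middle (φ): 8424.
Outer (θ): 16848π.

Therefore the triple integral equals 16848π.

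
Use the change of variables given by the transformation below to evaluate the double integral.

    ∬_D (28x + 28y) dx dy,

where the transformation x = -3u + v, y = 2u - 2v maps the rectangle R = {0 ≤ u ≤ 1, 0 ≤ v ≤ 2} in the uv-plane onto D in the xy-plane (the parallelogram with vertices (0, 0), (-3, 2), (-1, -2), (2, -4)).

Compute the Jacobian determinant of (x, y) with respect to (u, v):

    ∂(x,y)/∂(u,v) = | -3  1 | = (-3)(-2) - (1)(2) = 4.
                   | 2  -2 |

Its absolute value is |J| = 4 (the area scaling factor).

Substituting x = -3u + v, y = 2u - 2v into the integrand,

    28x + 28y → -28u - 28v,

so the integral becomes

    ∬_R (-28u - 28v) · |J| du dv = ∫_0^1 ∫_0^2 (-112u - 112v) dv du.

Inner (v): -224u - 224.
Outer (u): -336.

Therefore ∬_D (28x + 28y) dx dy = -336.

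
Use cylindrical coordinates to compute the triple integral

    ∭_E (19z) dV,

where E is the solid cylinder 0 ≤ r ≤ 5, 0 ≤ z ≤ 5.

In cylindrical coordinates, x = r cos(θ), y = r sin(θ), z = z, and dV = r dr dθ dz.

The integrand becomes 19z, so

    ∭_E (19z) dV = ∫_{0}^{2π} ∫_{0}^{5} ∫_{0}^{5} (19z) · r dz dr dθ.

Inner (z): 475r/2.
Middle (r from 0 to 5): 11875/4.
Outer (θ): 11875π/2.

Therefore the triple integral equals 11875π/2.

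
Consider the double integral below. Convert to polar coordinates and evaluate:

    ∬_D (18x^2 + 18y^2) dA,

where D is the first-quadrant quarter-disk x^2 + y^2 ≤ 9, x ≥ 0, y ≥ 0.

The region D is 0 ≤ r ≤ 3, 0 ≤ θ ≤ π/2 in polar coordinates, where x = r cos(θ), y = r sin(θ), and dA = r dr dθ.

Under the substitution, the integrand becomes 18r^2, so

    ∬_D (18x^2 + 18y^2) dA = ∫_{0}^{π/2} ∫_{0}^{3} (18r^2) · r dr dθ.

Inner integral (in r): ∫_{0}^{3} (18r^2) · r dr = 729/2.

Outer integral (in θ): ∫_{0}^{π/2} (729/2) dθ = 729π/4.

Therefore ∬_D (18x^2 + 18y^2) dA = 729π/4.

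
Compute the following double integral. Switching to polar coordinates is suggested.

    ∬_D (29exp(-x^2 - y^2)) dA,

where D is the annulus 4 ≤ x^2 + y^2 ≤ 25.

The region D is 2 ≤ r ≤ 5, 0 ≤ θ ≤ 2π in polar coordinates, where x = r cos(θ), y = r sin(θ), and dA = r dr dθ.

Under the substitution, the integrand becomes 29exp(-r^2), so

    ∬_D (29exp(-x^2 - y^2)) dA = ∫_{0}^{2π} ∫_{2}^{5} (29exp(-r^2)) · r dr dθ.

Inner integral (in r): ∫_{2}^{5} (29exp(-r^2)) · r dr = -(29 - 29exp(21))exp(-25)/2.

Outer integral (in θ): ∫_{0}^{2π} (-(29 - 29exp(21))exp(-25)/2) dθ = -29π (1 - exp(21))exp(-25).

Therefore ∬_D (29exp(-x^2 - y^2)) dA = -29π (1 - exp(21))exp(-25).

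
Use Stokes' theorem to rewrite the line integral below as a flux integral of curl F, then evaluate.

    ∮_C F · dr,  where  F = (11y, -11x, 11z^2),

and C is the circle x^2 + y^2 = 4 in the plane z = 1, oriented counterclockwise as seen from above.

Let S be the flat disk x^2 + y^2 ≤ 4 in the plane z = 1, with upward unit normal n̂ = ẑ. By Stokes' theorem,

    ∮_C F · dr = ∬_S (∇ × F) · n̂ dS = ∬_D (curl F)_z dA,

where D is the disk x^2 + y^2 ≤ 4.

Compute the curl of F = (11y, -11x, 11z^2):
    (∇ × F)_x = ∂F_z/∂y - ∂F_y/∂z = 0,
    (∇ × F)_y = ∂F_x/∂z - ∂F_z/∂x = 0,
    (∇ × F)_z = ∂F_y/∂x - ∂F_x/∂y = -22.

On z = 1, (curl F)_z = -22.

Convert to polar (x = r cos θ, y = r sin θ, dA = r dr dθ); the integrand becomes -22, so

    ∬_D (curl F)_z dA = ∫_0^{2π} ∫_0^{2} (-22) · r dr dθ.

Inner (r from 0 to 2): -44.
Outer (θ from 0 to 2π): -88π.

Therefore ∮_C F · dr = -88π.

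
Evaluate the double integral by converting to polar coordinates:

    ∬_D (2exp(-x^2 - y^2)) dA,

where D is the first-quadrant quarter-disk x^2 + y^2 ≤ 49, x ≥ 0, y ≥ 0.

The region D is 0 ≤ r ≤ 7, 0 ≤ θ ≤ π/2 in polar coordinates, where x = r cos(θ), y = r sin(θ), and dA = r dr dθ.

Under the substitution, the integrand becomes 2exp(-r^2), so

    ∬_D (2exp(-x^2 - y^2)) dA = ∫_{0}^{π/2} ∫_{0}^{7} (2exp(-r^2)) · r dr dθ.

Inner integral (in r): ∫_{0}^{7} (2exp(-r^2)) · r dr = 1 - exp(-49).

Outer integral (in θ): ∫_{0}^{π/2} (1 - exp(-49)) dθ = -π exp(-49)/2 + π/2.

Therefore ∬_D (2exp(-x^2 - y^2)) dA = -π exp(-49)/2 + π/2.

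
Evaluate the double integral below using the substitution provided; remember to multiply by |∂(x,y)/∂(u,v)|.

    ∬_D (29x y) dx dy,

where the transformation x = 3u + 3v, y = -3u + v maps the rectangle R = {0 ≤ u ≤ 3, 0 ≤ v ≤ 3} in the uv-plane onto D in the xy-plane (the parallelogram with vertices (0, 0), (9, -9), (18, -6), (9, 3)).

Compute the Jacobian determinant of (x, y) with respect to (u, v):

    ∂(x,y)/∂(u,v) = | 3  3 | = (3)(1) - (3)(-3) = 12.
                   | -3  1 |

Its absolute value is |J| = 12 (the area scaling factor).

Substituting x = 3u + 3v, y = -3u + v into the integrand,

    29x y → -261u^2 - 174u v + 87v^2,

so the integral becomes

    ∬_R (-261u^2 - 174u v + 87v^2) · |J| du dv = ∫_0^3 ∫_0^3 (-3132u^2 - 2088u v + 1044v^2) dv du.

Inner (v): -9396u^2 - 9396u + 9396.
Outer (u): -98658.

Therefore ∬_D (29x y) dx dy = -98658.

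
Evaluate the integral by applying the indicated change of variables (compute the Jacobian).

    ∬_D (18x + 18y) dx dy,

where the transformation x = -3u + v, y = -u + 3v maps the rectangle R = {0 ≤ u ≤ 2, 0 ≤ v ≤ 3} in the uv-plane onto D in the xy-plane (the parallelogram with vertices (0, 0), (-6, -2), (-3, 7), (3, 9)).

Compute the Jacobian determinant of (x, y) with respect to (u, v):

    ∂(x,y)/∂(u,v) = | -3  1 | = (-3)(3) - (1)(-1) = -8.
                   | -1  3 |

Its absolute value is |J| = 8 (the area scaling factor).

Substituting x = -3u + v, y = -u + 3v into the integrand,

    18x + 18y → -72u + 72v,

so the integral becomes

    ∬_R (-72u + 72v) · |J| du dv = ∫_0^2 ∫_0^3 (-576u + 576v) dv du.

Inner (v): 2592 - 1728u.
Outer (u): 1728.

Therefore ∬_D (18x + 18y) dx dy = 1728.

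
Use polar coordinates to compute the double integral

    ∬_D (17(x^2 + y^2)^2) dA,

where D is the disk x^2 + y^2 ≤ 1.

The region D is 0 ≤ r ≤ 1, 0 ≤ θ ≤ 2π in polar coordinates, where x = r cos(θ), y = r sin(θ), and dA = r dr dθ.

Under the substitution, the integrand becomes 17r^4, so

    ∬_D (17(x^2 + y^2)^2) dA = ∫_{0}^{2π} ∫_{0}^{1} (17r^4) · r dr dθ.

Inner integral (in r): ∫_{0}^{1} (17r^4) · r dr = 17/6.

Outer integral (in θ): ∫_{0}^{2π} (17/6) dθ = 17π/3.

Therefore ∬_D (17(x^2 + y^2)^2) dA = 17π/3.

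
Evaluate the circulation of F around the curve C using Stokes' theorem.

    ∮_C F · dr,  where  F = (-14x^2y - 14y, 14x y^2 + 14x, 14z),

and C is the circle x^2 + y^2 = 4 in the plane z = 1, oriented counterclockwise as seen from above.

Let S be the flat disk x^2 + y^2 ≤ 4 in the plane z = 1, with upward unit normal n̂ = ẑ. By Stokes' theorem,

    ∮_C F · dr = ∬_S (∇ × F) · n̂ dS = ∬_D (curl F)_z dA,

where D is the disk x^2 + y^2 ≤ 4.

Compute the curl of F = (-14x^2y - 14y, 14x y^2 + 14x, 14z):
    (∇ × F)_x = ∂F_z/∂y - ∂F_y/∂z = 0,
    (∇ × F)_y = ∂F_x/∂z - ∂F_z/∂x = 0,
    (∇ × F)_z = ∂F_y/∂x - ∂F_x/∂y = 14x^2 + 14y^2 + 28.

On z = 1, (curl F)_z = 14x^2 + 14y^2 + 28.

Convert to polar (x = r cos θ, y = r sin θ, dA = r dr dθ); the integrand becomes 14r^2 + 28, so

    ∬_D (curl F)_z dA = ∫_0^{2π} ∫_0^{2} (14r^2 + 28) · r dr dθ.

Inner (r from 0 to 2): 112.
Outer (θ from 0 to 2π): 224π.

Therefore ∮_C F · dr = 224π.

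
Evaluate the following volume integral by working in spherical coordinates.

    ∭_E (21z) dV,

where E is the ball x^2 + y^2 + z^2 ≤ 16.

In spherical coordinates, x = ρ sin(φ) cos(θ), y = ρ sin(φ) sin(θ), z = ρ cos(φ), and dV = ρ^2 sin(φ) dρ dφ dθ.

The integrand becomes 21ρ cos(φ), so

    ∭_E (21z) dV = ∫_{0}^{2π} ∫_{0}^{π} ∫_{0}^{4} (21ρ cos(φ)) · ρ^2 sin(φ) dρ dφ dθ.

Inner (ρ): 672sin(2φ).
Middle (φ): 0.
Outer (θ): 0.

Therefore the triple integral equals 0.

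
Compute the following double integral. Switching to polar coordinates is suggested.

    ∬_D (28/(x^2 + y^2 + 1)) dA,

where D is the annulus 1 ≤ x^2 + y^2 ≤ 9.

The region D is 1 ≤ r ≤ 3, 0 ≤ θ ≤ 2π in polar coordinates, where x = r cos(θ), y = r sin(θ), and dA = r dr dθ.

Under the substitution, the integrand becomes 28/(r^2 + 1), so

    ∬_D (28/(x^2 + y^2 + 1)) dA = ∫_{0}^{2π} ∫_{1}^{3} (28/(r^2 + 1)) · r dr dθ.

Inner integral (in r): ∫_{1}^{3} (28/(r^2 + 1)) · r dr = log(6103515625).

Outer integral (in θ): ∫_{0}^{2π} (log(6103515625)) dθ = 28π log(5).

Therefore ∬_D (28/(x^2 + y^2 + 1)) dA = 28π log(5).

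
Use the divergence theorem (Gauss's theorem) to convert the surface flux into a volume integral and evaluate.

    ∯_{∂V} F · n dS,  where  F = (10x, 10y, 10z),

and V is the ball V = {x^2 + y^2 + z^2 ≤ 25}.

By the divergence theorem,

    ∯_{∂V} F · n dS = ∭_V (∇ · F) dV.

Compute the divergence:
    ∇ · F = ∂F_x/∂x + ∂F_y/∂y + ∂F_z/∂z = 10 + 10 + 10 = 30.

In spherical coordinates, x = ρ sin(φ) cos(θ), y = ρ sin(φ) sin(θ), z = ρ cos(φ), dV = ρ^2 sin(φ) dρ dφ dθ, with 0 ≤ ρ ≤ 5, 0 ≤ φ ≤ π, 0 ≤ θ ≤ 2π.

The integrand, after substitution and multiplying by the volume element, becomes (30) · ρ^2 sin(φ), so

    ∭_V (∇·F) dV = ∫_0^{2π} ∫_0^{π} ∫_0^{5} (30) · ρ^2 sin(φ) dρ dφ dθ.

Inner (ρ from 0 to 5): 1250sin(φ).
Middle (φ from 0 to π): 2500.
Outer (θ from 0 to 2π): 5000π.

Therefore ∯_{∂V} F · n dS = 5000π.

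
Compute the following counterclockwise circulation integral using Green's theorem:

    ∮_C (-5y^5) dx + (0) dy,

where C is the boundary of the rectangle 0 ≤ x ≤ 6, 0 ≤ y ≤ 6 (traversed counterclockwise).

Green's theorem converts the closed line integral into a double integral over the enclosed region D:

    ∮_C P dx + Q dy = ∬_D (∂Q/∂x - ∂P/∂y) dA.

Here P = -5y^5, Q = 0, so

    ∂Q/∂x = 0,    ∂P/∂y = -25y^4,
    ∂Q/∂x - ∂P/∂y = 25y^4.

D is the region 0 ≤ x ≤ 6, 0 ≤ y ≤ 6. Evaluating the double integral:

    ∬_D (25y^4) dA = ∫_0^{6} ∫_0^{6} (25y^4) dy dx.

Inner (y from 0 to 6): 38880.
Outer (x from 0 to 6): 233280.

Therefore ∮_C P dx + Q dy = 233280.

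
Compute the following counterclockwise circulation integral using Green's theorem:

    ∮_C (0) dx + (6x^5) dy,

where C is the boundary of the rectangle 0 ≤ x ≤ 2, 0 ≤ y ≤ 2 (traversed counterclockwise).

Green's theorem converts the closed line integral into a double integral over the enclosed region D:

    ∮_C P dx + Q dy = ∬_D (∂Q/∂x - ∂P/∂y) dA.

Here P = 0, Q = 6x^5, so

    ∂Q/∂x = 30x^4,    ∂P/∂y = 0,
    ∂Q/∂x - ∂P/∂y = 30x^4.

D is the region 0 ≤ x ≤ 2, 0 ≤ y ≤ 2. Evaluating the double integral:

    ∬_D (30x^4) dA = ∫_0^{2} ∫_0^{2} (30x^4) dy dx.

Inner (y from 0 to 2): 60x^4.
Outer (x from 0 to 2): 384.

Therefore ∮_C P dx + Q dy = 384.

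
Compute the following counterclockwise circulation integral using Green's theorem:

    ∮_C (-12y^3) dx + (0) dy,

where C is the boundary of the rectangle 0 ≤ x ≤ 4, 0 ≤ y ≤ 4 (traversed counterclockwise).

Green's theorem converts the closed line integral into a double integral over the enclosed region D:

    ∮_C P dx + Q dy = ∬_D (∂Q/∂x - ∂P/∂y) dA.

Here P = -12y^3, Q = 0, so

    ∂Q/∂x = 0,    ∂P/∂y = -36y^2,
    ∂Q/∂x - ∂P/∂y = 36y^2.

D is the region 0 ≤ x ≤ 4, 0 ≤ y ≤ 4. Evaluating the double integral:

    ∬_D (36y^2) dA = ∫_0^{4} ∫_0^{4} (36y^2) dy dx.

Inner (y from 0 to 4): 768.
Outer (x from 0 to 4): 3072.

Therefore ∮_C P dx + Q dy = 3072.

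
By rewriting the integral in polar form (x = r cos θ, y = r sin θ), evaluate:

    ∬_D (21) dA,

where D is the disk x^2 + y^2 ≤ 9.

The region D is 0 ≤ r ≤ 3, 0 ≤ θ ≤ 2π in polar coordinates, where x = r cos(θ), y = r sin(θ), and dA = r dr dθ.

Under the substitution, the integrand becomes 21, so

    ∬_D (21) dA = ∫_{0}^{2π} ∫_{0}^{3} (21) · r dr dθ.

Inner integral (in r): ∫_{0}^{3} (21) · r dr = 189/2.

Outer integral (in θ): ∫_{0}^{2π} (189/2) dθ = 189π.

Therefore ∬_D (21) dA = 189π.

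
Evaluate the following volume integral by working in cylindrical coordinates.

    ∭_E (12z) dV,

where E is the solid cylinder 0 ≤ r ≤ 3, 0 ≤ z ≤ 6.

In cylindrical coordinates, x = r cos(θ), y = r sin(θ), z = z, and dV = r dr dθ dz.

The integrand becomes 12z, so

    ∭_E (12z) dV = ∫_{0}^{2π} ∫_{0}^{3} ∫_{0}^{6} (12z) · r dz dr dθ.

Inner (z): 216r.
Middle (r from 0 to 3): 972.
Outer (θ): 1944π.

Therefore the triple integral equals 1944π.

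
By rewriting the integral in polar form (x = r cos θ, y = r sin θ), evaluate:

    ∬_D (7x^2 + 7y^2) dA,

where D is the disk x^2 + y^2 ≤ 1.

The region D is 0 ≤ r ≤ 1, 0 ≤ θ ≤ 2π in polar coordinates, where x = r cos(θ), y = r sin(θ), and dA = r dr dθ.

Under the substitution, the integrand becomes 7r^2, so

    ∬_D (7x^2 + 7y^2) dA = ∫_{0}^{2π} ∫_{0}^{1} (7r^2) · r dr dθ.

Inner integral (in r): ∫_{0}^{1} (7r^2) · r dr = 7/4.

Outer integral (in θ): ∫_{0}^{2π} (7/4) dθ = 7π/2.

Therefore ∬_D (7x^2 + 7y^2) dA = 7π/2.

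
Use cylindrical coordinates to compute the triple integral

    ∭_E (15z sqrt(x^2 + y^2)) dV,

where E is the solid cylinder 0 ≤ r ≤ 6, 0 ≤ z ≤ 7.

In cylindrical coordinates, x = r cos(θ), y = r sin(θ), z = z, and dV = r dr dθ dz.

The integrand becomes 15r z, so

    ∭_E (15z sqrt(x^2 + y^2)) dV = ∫_{0}^{2π} ∫_{0}^{6} ∫_{0}^{7} (15r z) · r dz dr dθ.

Inner (z): 735r^2/2.
Middle (r from 0 to 6): 26460.
Outer (θ): 52920π.

Therefore the triple integral equals 52920π.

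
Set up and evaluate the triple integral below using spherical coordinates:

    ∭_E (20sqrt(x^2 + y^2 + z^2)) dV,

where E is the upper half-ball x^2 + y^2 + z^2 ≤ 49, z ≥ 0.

In spherical coordinates, x = ρ sin(φ) cos(θ), y = ρ sin(φ) sin(θ), z = ρ cos(φ), and dV = ρ^2 sin(φ) dρ dφ dθ.

The integrand becomes 20ρ, so

    ∭_E (20sqrt(x^2 + y^2 + z^2)) dV = ∫_{0}^{2π} ∫_{0}^{π/2} ∫_{0}^{7} (20ρ) · ρ^2 sin(φ) dρ dφ dθ.

Inner (ρ): 12005sin(φ).
Middle (φ): 12005.
Outer (θ): 24010π.

Therefore the triple integral equals 24010π.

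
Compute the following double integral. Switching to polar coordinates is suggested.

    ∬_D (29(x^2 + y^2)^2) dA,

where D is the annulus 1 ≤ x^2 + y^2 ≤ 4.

The region D is 1 ≤ r ≤ 2, 0 ≤ θ ≤ 2π in polar coordinates, where x = r cos(θ), y = r sin(θ), and dA = r dr dθ.

Under the substitution, the integrand becomes 29r^4, so

    ∬_D (29(x^2 + y^2)^2) dA = ∫_{0}^{2π} ∫_{1}^{2} (29r^4) · r dr dθ.

Inner integral (in r): ∫_{1}^{2} (29r^4) · r dr = 609/2.

Outer integral (in θ): ∫_{0}^{2π} (609/2) dθ = 609π.

Therefore ∬_D (29(x^2 + y^2)^2) dA = 609π.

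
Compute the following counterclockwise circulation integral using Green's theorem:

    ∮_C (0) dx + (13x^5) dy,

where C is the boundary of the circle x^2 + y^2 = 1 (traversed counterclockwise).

Green's theorem converts the closed line integral into a double integral over the enclosed region D:

    ∮_C P dx + Q dy = ∬_D (∂Q/∂x - ∂P/∂y) dA.

Here P = 0, Q = 13x^5, so

    ∂Q/∂x = 65x^4,    ∂P/∂y = 0,
    ∂Q/∂x - ∂P/∂y = 65x^4.

D is the region x^2 + y^2 ≤ 1. Evaluating the double integral:

In polar coordinates (x = r cos θ, y = r sin θ, dA = r dr dθ) the integrand becomes 65r^4cos(θ)^4, so

    ∬_D (65x^4) dA = ∫_0^{2π} ∫_0^{1} (65r^4cos(θ)^4) · r dr dθ.

Inner (r from 0 to 1): 65cos(θ)^4/6.
Outer (θ from 0 to 2π): 65π/8.

Therefore ∮_C P dx + Q dy = 65π/8.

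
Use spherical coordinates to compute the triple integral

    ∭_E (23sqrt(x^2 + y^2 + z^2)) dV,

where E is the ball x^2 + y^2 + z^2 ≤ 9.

In spherical coordinates, x = ρ sin(φ) cos(θ), y = ρ sin(φ) sin(θ), z = ρ cos(φ), and dV = ρ^2 sin(φ) dρ dφ dθ.

The integrand becomes 23ρ, so

    ∭_E (23sqrt(x^2 + y^2 + z^2)) dV = ∫_{0}^{2π} ∫_{0}^{π} ∫_{0}^{3} (23ρ) · ρ^2 sin(φ) dρ dφ dθ.

Inner (ρ): 1863sin(φ)/4.
Middle (φ): 1863/2.
Outer (θ): 1863π.

Therefore the triple integral equals 1863π.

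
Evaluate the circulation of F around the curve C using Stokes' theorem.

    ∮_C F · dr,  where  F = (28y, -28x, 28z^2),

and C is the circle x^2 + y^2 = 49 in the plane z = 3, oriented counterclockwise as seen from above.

Let S be the flat disk x^2 + y^2 ≤ 49 in the plane z = 3, with upward unit normal n̂ = ẑ. By Stokes' theorem,

    ∮_C F · dr = ∬_S (∇ × F) · n̂ dS = ∬_D (curl F)_z dA,

where D is the disk x^2 + y^2 ≤ 49.

Compute the curl of F = (28y, -28x, 28z^2):
    (∇ × F)_x = ∂F_z/∂y - ∂F_y/∂z = 0,
    (∇ × F)_y = ∂F_x/∂z - ∂F_z/∂x = 0,
    (∇ × F)_z = ∂F_y/∂x - ∂F_x/∂y = -56.

On z = 3, (curl F)_z = -56.

Convert to polar (x = r cos θ, y = r sin θ, dA = r dr dθ); the integrand becomes -56, so

    ∬_D (curl F)_z dA = ∫_0^{2π} ∫_0^{7} (-56) · r dr dθ.

Inner (r from 0 to 7): -1372.
Outer (θ from 0 to 2π): -2744π.

Therefore ∮_C F · dr = -2744π.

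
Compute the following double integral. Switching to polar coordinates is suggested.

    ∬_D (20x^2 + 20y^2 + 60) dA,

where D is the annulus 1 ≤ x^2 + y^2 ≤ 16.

The region D is 1 ≤ r ≤ 4, 0 ≤ θ ≤ 2π in polar coordinates, where x = r cos(θ), y = r sin(θ), and dA = r dr dθ.

Under the substitution, the integrand becomes 20r^2 + 60, so

    ∬_D (20x^2 + 20y^2 + 60) dA = ∫_{0}^{2π} ∫_{1}^{4} (20r^2 + 60) · r dr dθ.

Inner integral (in r): ∫_{1}^{4} (20r^2 + 60) · r dr = 1725.

Outer integral (in θ): ∫_{0}^{2π} (1725) dθ = 3450π.

Therefore ∬_D (20x^2 + 20y^2 + 60) dA = 3450π.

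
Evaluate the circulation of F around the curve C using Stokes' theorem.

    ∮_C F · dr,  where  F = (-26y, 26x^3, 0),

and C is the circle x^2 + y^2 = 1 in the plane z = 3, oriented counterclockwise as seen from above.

Let S be the flat disk x^2 + y^2 ≤ 1 in the plane z = 3, with upward unit normal n̂ = ẑ. By Stokes' theorem,

    ∮_C F · dr = ∬_S (∇ × F) · n̂ dS = ∬_D (curl F)_z dA,

where D is the disk x^2 + y^2 ≤ 1.

Compute the curl of F = (-26y, 26x^3, 0):
    (∇ × F)_x = ∂F_z/∂y - ∂F_y/∂z = 0,
    (∇ × F)_y = ∂F_x/∂z - ∂F_z/∂x = 0,
    (∇ × F)_z = ∂F_y/∂x - ∂F_x/∂y = 78x^2 + 26.

On z = 3, (curl F)_z = 78x^2 + 26.

Convert to polar (x = r cos θ, y = r sin θ, dA = r dr dθ); the integrand becomes 78r^2cos(θ)^2 + 26, so

    ∬_D (curl F)_z dA = ∫_0^{2π} ∫_0^{1} (78r^2cos(θ)^2 + 26) · r dr dθ.

Inner (r from 0 to 1): 39cos(θ)^2/2 + 13.
Outer (θ from 0 to 2π): 91π/2.

Therefore ∮_C F · dr = 91π/2.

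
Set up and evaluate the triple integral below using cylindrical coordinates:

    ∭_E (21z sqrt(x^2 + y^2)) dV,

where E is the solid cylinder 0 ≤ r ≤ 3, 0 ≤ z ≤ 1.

In cylindrical coordinates, x = r cos(θ), y = r sin(θ), z = z, and dV = r dr dθ dz.

The integrand becomes 21r z, so

    ∭_E (21z sqrt(x^2 + y^2)) dV = ∫_{0}^{2π} ∫_{0}^{3} ∫_{0}^{1} (21r z) · r dz dr dθ.

Inner (z): 21r^2/2.
Middle (r from 0 to 3): 189/2.
Outer (θ): 189π.

Therefore the triple integral equals 189π.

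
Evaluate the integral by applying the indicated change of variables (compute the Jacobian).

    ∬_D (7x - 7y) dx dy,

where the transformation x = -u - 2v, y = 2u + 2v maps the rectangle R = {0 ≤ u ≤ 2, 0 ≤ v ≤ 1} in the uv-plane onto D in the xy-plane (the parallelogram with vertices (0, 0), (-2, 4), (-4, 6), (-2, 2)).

Compute the Jacobian determinant of (x, y) with respect to (u, v):

    ∂(x,y)/∂(u,v) = | -1  -2 | = (-1)(2) - (-2)(2) = 2.
                   | 2  2 |

Its absolute value is |J| = 2 (the area scaling factor).

Substituting x = -u - 2v, y = 2u + 2v into the integrand,

    7x - 7y → -21u - 28v,

so the integral becomes

    ∬_R (-21u - 28v) · |J| du dv = ∫_0^2 ∫_0^1 (-42u - 56v) dv du.

Inner (v): -42u - 28.
Outer (u): -140.

Therefore ∬_D (7x - 7y) dx dy = -140.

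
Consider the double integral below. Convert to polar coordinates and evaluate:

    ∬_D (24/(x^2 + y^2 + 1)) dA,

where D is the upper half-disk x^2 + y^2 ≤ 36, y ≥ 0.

The region D is 0 ≤ r ≤ 6, 0 ≤ θ ≤ π in polar coordinates, where x = r cos(θ), y = r sin(θ), and dA = r dr dθ.

Under the substitution, the integrand becomes 24/(r^2 + 1), so

    ∬_D (24/(x^2 + y^2 + 1)) dA = ∫_{0}^{π} ∫_{0}^{6} (24/(r^2 + 1)) · r dr dθ.

Inner integral (in r): ∫_{0}^{6} (24/(r^2 + 1)) · r dr = log(6582952005840035281).

Outer integral (in θ): ∫_{0}^{π} (log(6582952005840035281)) dθ = log(6582952005840035281^π).

Therefore ∬_D (24/(x^2 + y^2 + 1)) dA = log(6582952005840035281^π).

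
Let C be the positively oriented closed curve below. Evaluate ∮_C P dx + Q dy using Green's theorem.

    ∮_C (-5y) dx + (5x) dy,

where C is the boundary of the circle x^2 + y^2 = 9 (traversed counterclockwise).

Green's theorem converts the closed line integral into a double integral over the enclosed region D:

    ∮_C P dx + Q dy = ∬_D (∂Q/∂x - ∂P/∂y) dA.

Here P = -5y, Q = 5x, so

    ∂Q/∂x = 5,    ∂P/∂y = -5,
    ∂Q/∂x - ∂P/∂y = 10.

D is the region x^2 + y^2 ≤ 9. Evaluating the double integral:

In polar coordinates (x = r cos θ, y = r sin θ, dA = r dr dθ) the integrand becomes 10, so

    ∬_D (10) dA = ∫_0^{2π} ∫_0^{3} (10) · r dr dθ.

Inner (r from 0 to 3): 45.
Outer (θ from 0 to 2π): 90π.

Therefore ∮_C P dx + Q dy = 90π.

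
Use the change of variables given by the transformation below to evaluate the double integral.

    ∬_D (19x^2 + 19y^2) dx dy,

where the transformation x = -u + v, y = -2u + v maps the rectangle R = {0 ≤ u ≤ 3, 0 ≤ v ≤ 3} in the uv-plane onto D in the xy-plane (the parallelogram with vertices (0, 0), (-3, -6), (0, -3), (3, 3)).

Compute the Jacobian determinant of (x, y) with respect to (u, v):

    ∂(x,y)/∂(u,v) = | -1  1 | = (-1)(1) - (1)(-2) = 1.
                   | -2  1 |

Its absolute value is |J| = 1 (the area scaling factor).

Substituting x = -u + v, y = -2u + v into the integrand,

    19x^2 + 19y^2 → 95u^2 - 114u v + 38v^2,

so the integral becomes

    ∬_R (95u^2 - 114u v + 38v^2) · |J| du dv = ∫_0^3 ∫_0^3 (95u^2 - 114u v + 38v^2) dv du.

Inner (v): 285u^2 - 513u + 342.
Outer (u): 2565/2.

Therefore ∬_D (19x^2 + 19y^2) dx dy = 2565/2.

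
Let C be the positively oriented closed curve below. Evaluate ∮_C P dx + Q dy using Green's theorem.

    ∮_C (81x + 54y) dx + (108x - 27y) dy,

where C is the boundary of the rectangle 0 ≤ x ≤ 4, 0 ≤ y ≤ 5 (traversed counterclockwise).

Green's theorem converts the closed line integral into a double integral over the enclosed region D:

    ∮_C P dx + Q dy = ∬_D (∂Q/∂x - ∂P/∂y) dA.

Here P = 81x + 54y, Q = 108x - 27y, so

    ∂Q/∂x = 108,    ∂P/∂y = 54,
    ∂Q/∂x - ∂P/∂y = 54.

D is the region 0 ≤ x ≤ 4, 0 ≤ y ≤ 5. Evaluating the double integral:

    ∬_D (54) dA = ∫_0^{4} ∫_0^{5} (54) dy dx.

Inner (y from 0 to 5): 270.
Outer (x from 0 to 4): 1080.

Therefore ∮_C P dx + Q dy = 1080.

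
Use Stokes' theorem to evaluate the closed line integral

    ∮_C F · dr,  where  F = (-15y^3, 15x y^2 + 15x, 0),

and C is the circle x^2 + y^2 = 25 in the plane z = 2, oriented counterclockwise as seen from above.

Let S be the flat disk x^2 + y^2 ≤ 25 in the plane z = 2, with upward unit normal n̂ = ẑ. By Stokes' theorem,

    ∮_C F · dr = ∬_S (∇ × F) · n̂ dS = ∬_D (curl F)_z dA,

where D is the disk x^2 + y^2 ≤ 25.

Compute the curl of F = (-15y^3, 15x y^2 + 15x, 0):
    (∇ × F)_x = ∂F_z/∂y - ∂F_y/∂z = 0,
    (∇ × F)_y = ∂F_x/∂z - ∂F_z/∂x = 0,
    (∇ × F)_z = ∂F_y/∂x - ∂F_x/∂y = 60y^2 + 15.

On z = 2, (curl F)_z = 60y^2 + 15.

Convert to polar (x = r cos θ, y = r sin θ, dA = r dr dθ); the integrand becomes 60r^2sin(θ)^2 + 15, so

    ∬_D (curl F)_z dA = ∫_0^{2π} ∫_0^{5} (60r^2sin(θ)^2 + 15) · r dr dθ.

Inner (r from 0 to 5): 9375sin(θ)^2 + 375/2.
Outer (θ from 0 to 2π): 9750π.

Therefore ∮_C F · dr = 9750π.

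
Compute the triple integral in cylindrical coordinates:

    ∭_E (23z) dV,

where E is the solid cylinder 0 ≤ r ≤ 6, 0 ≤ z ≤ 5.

In cylindrical coordinates, x = r cos(θ), y = r sin(θ), z = z, and dV = r dr dθ dz.

The integrand becomes 23z, so

    ∭_E (23z) dV = ∫_{0}^{2π} ∫_{0}^{6} ∫_{0}^{5} (23z) · r dz dr dθ.

Inner (z): 575r/2.
Middle (r from 0 to 6): 5175.
Outer (θ): 10350π.

Therefore the triple integral equals 10350π.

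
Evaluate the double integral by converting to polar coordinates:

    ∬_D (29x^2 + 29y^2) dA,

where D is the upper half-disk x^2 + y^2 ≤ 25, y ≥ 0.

The region D is 0 ≤ r ≤ 5, 0 ≤ θ ≤ π in polar coordinates, where x = r cos(θ), y = r sin(θ), and dA = r dr dθ.

Under the substitution, the integrand becomes 29r^2, so

    ∬_D (29x^2 + 29y^2) dA = ∫_{0}^{π} ∫_{0}^{5} (29r^2) · r dr dθ.

Inner integral (in r): ∫_{0}^{5} (29r^2) · r dr = 18125/4.

Outer integral (in θ): ∫_{0}^{π} (18125/4) dθ = 18125π/4.

Therefore ∬_D (29x^2 + 29y^2) dA = 18125π/4.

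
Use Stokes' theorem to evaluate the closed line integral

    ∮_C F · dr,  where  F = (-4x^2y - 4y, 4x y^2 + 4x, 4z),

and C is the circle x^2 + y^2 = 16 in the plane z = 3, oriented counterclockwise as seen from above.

Let S be the flat disk x^2 + y^2 ≤ 16 in the plane z = 3, with upward unit normal n̂ = ẑ. By Stokes' theorem,

    ∮_C F · dr = ∬_S (∇ × F) · n̂ dS = ∬_D (curl F)_z dA,

where D is the disk x^2 + y^2 ≤ 16.

Compute the curl of F = (-4x^2y - 4y, 4x y^2 + 4x, 4z):
    (∇ × F)_x = ∂F_z/∂y - ∂F_y/∂z = 0,
    (∇ × F)_y = ∂F_x/∂z - ∂F_z/∂x = 0,
    (∇ × F)_z = ∂F_y/∂x - ∂F_x/∂y = 4x^2 + 4y^2 + 8.

On z = 3, (curl F)_z = 4x^2 + 4y^2 + 8.

Convert to polar (x = r cos θ, y = r sin θ, dA = r dr dθ); the integrand becomes 4r^2 + 8, so

    ∬_D (curl F)_z dA = ∫_0^{2π} ∫_0^{4} (4r^2 + 8) · r dr dθ.

Inner (r from 0 to 4): 320.
Outer (θ from 0 to 2π): 640π.

Therefore ∮_C F · dr = 640π.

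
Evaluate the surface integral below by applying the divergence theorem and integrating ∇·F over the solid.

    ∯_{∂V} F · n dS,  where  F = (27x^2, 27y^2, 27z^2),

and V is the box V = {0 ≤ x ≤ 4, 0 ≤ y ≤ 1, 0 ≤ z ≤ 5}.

By the divergence theorem,

    ∯_{∂V} F · n dS = ∭_V (∇ · F) dV.

Compute the divergence:
    ∇ · F = ∂F_x/∂x + ∂F_y/∂y + ∂F_z/∂z = 54x + 54y + 54z.

V is a rectangular box, so dV = dx dy dz with 0 ≤ x ≤ 4, 0 ≤ y ≤ 1, 0 ≤ z ≤ 5.

Integrate (54x + 54y + 54z) over V as an iterated integral:

    ∭_V (∇·F) dV = ∫_0^{4} ∫_0^{1} ∫_0^{5} (54x + 54y + 54z) dz dy dx.

Inner (z from 0 to 5): 270x + 270y + 675.
Middle (y from 0 to 1): 270x + 810.
Outer (x from 0 to 4): 5400.

Therefore ∯_{∂V} F · n dS = 5400.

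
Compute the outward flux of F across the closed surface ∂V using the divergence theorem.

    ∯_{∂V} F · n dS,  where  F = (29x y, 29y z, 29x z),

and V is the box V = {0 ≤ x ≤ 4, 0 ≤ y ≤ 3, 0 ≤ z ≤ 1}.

By the divergence theorem,

    ∯_{∂V} F · n dS = ∭_V (∇ · F) dV.

Compute the divergence:
    ∇ · F = ∂F_x/∂x + ∂F_y/∂y + ∂F_z/∂z = 29y + 29z + 29x = 29x + 29y + 29z.

V is a rectangular box, so dV = dx dy dz with 0 ≤ x ≤ 4, 0 ≤ y ≤ 3, 0 ≤ z ≤ 1.

Integrate (29x + 29y + 29z) over V as an iterated integral:

    ∭_V (∇·F) dV = ∫_0^{4} ∫_0^{3} ∫_0^{1} (29x + 29y + 29z) dz dy dx.

Inner (z from 0 to 1): 29x + 29y + 29/2.
Middle (y from 0 to 3): 87x + 174.
Outer (x from 0 to 4): 1392.

Therefore ∯_{∂V} F · n dS = 1392.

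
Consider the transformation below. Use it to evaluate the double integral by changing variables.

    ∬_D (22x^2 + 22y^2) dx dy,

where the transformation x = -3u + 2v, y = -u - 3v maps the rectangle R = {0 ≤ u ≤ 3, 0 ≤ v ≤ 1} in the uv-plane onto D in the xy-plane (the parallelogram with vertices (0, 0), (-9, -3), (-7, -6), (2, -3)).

Compute the Jacobian determinant of (x, y) with respect to (u, v):

    ∂(x,y)/∂(u,v) = | -3  2 | = (-3)(-3) - (2)(-1) = 11.
                   | -1  -3 |

Its absolute value is |J| = 11 (the area scaling factor).

Substituting x = -3u + 2v, y = -u - 3v into the integrand,

    22x^2 + 22y^2 → 220u^2 - 132u v + 286v^2,

so the integral becomes

    ∬_R (220u^2 - 132u v + 286v^2) · |J| du dv = ∫_0^3 ∫_0^1 (2420u^2 - 1452u v + 3146v^2) dv du.

Inner (v): 2420u^2 - 726u + 3146/3.
Outer (u): 21659.

Therefore ∬_D (22x^2 + 22y^2) dx dy = 21659.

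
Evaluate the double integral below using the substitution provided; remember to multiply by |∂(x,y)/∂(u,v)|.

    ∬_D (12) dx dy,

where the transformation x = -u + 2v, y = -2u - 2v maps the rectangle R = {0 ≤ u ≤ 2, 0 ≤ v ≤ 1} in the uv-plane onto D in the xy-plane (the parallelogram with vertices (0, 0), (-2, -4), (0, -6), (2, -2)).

Compute the Jacobian determinant of (x, y) with respect to (u, v):

    ∂(x,y)/∂(u,v) = | -1  2 | = (-1)(-2) - (2)(-2) = 6.
                   | -2  -2 |

Its absolute value is |J| = 6 (the area scaling factor).

Substituting x = -u + 2v, y = -2u - 2v into the integrand,

    12 → 12,

so the integral becomes

    ∬_R (12) · |J| du dv = ∫_0^2 ∫_0^1 (72) dv du.

Inner (v): 72.
Outer (u): 144.

Therefore ∬_D (12) dx dy = 144.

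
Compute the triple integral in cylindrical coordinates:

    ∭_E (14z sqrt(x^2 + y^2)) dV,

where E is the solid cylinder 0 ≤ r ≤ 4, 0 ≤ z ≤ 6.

In cylindrical coordinates, x = r cos(θ), y = r sin(θ), z = z, and dV = r dr dθ dz.

The integrand becomes 14r z, so

    ∭_E (14z sqrt(x^2 + y^2)) dV = ∫_{0}^{2π} ∫_{0}^{4} ∫_{0}^{6} (14r z) · r dz dr dθ.

Inner (z): 252r^2.
Middle (r from 0 to 4): 5376.
Outer (θ): 10752π.

Therefore the triple integral equals 10752π.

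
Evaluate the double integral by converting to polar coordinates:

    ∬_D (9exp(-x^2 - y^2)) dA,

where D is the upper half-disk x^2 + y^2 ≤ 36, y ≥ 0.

The region D is 0 ≤ r ≤ 6, 0 ≤ θ ≤ π in polar coordinates, where x = r cos(θ), y = r sin(θ), and dA = r dr dθ.

Under the substitution, the integrand becomes 9exp(-r^2), so

    ∬_D (9exp(-x^2 - y^2)) dA = ∫_{0}^{π} ∫_{0}^{6} (9exp(-r^2)) · r dr dθ.

Inner integral (in r): ∫_{0}^{6} (9exp(-r^2)) · r dr = 9/2 - 9exp(-36)/2.

Outer integral (in θ): ∫_{0}^{π} (9/2 - 9exp(-36)/2) dθ = -9π (1 - exp(36))exp(-36)/2.

Therefore ∬_D (9exp(-x^2 - y^2)) dA = -9π (1 - exp(36))exp(-36)/2.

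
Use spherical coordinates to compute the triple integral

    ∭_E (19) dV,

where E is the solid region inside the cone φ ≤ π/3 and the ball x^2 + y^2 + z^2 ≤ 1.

In spherical coordinates, x = ρ sin(φ) cos(θ), y = ρ sin(φ) sin(θ), z = ρ cos(φ), and dV = ρ^2 sin(φ) dρ dφ dθ.

The integrand becomes 19, so

    ∭_E (19) dV = ∫_{0}^{2π} ∫_{0}^{π/3} ∫_{0}^{1} (19) · ρ^2 sin(φ) dρ dφ dθ.

Inner (ρ): 19sin(φ)/3.
Middle (φ): 19/6.
Outer (θ): 19π/3.

Therefore the triple integral equals 19π/3.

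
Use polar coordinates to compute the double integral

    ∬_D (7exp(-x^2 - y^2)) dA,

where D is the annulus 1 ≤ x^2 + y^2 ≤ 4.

The region D is 1 ≤ r ≤ 2, 0 ≤ θ ≤ 2π in polar coordinates, where x = r cos(θ), y = r sin(θ), and dA = r dr dθ.

Under the substitution, the integrand becomes 7exp(-r^2), so

    ∬_D (7exp(-x^2 - y^2)) dA = ∫_{0}^{2π} ∫_{1}^{2} (7exp(-r^2)) · r dr dθ.

Inner integral (in r): ∫_{1}^{2} (7exp(-r^2)) · r dr = -(7 - 7exp(3))exp(-4)/2.

Outer integral (in θ): ∫_{0}^{2π} (-(7 - 7exp(3))exp(-4)/2) dθ = -7π (1 - exp(3))exp(-4).

Therefore ∬_D (7exp(-x^2 - y^2)) dA = -7π (1 - exp(3))exp(-4).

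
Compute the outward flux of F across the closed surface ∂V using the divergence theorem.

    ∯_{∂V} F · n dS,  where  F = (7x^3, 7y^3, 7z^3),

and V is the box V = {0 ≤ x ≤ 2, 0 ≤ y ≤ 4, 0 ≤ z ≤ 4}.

By the divergence theorem,

    ∯_{∂V} F · n dS = ∭_V (∇ · F) dV.

Compute the divergence:
    ∇ · F = ∂F_x/∂x + ∂F_y/∂y + ∂F_z/∂z = 21x^2 + 21y^2 + 21z^2.

V is a rectangular box, so dV = dx dy dz with 0 ≤ x ≤ 2, 0 ≤ y ≤ 4, 0 ≤ z ≤ 4.

Integrate (21x^2 + 21y^2 + 21z^2) over V as an iterated integral:

    ∭_V (∇·F) dV = ∫_0^{2} ∫_0^{4} ∫_0^{4} (21x^2 + 21y^2 + 21z^2) dz dy dx.

Inner (z from 0 to 4): 84x^2 + 84y^2 + 448.
Middle (y from 0 to 4): 336x^2 + 3584.
Outer (x from 0 to 2): 8064.

Therefore ∯_{∂V} F · n dS = 8064.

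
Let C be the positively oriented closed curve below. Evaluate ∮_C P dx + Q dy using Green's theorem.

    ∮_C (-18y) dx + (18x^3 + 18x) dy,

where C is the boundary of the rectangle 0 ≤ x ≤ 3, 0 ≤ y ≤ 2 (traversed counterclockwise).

Green's theorem converts the closed line integral into a double integral over the enclosed region D:

    ∮_C P dx + Q dy = ∬_D (∂Q/∂x - ∂P/∂y) dA.

Here P = -18y, Q = 18x^3 + 18x, so

    ∂Q/∂x = 54x^2 + 18,    ∂P/∂y = -18,
    ∂Q/∂x - ∂P/∂y = 54x^2 + 36.

D is the region 0 ≤ x ≤ 3, 0 ≤ y ≤ 2. Evaluating the double integral:

    ∬_D (54x^2 + 36) dA = ∫_0^{3} ∫_0^{2} (54x^2 + 36) dy dx.

Inner (y from 0 to 2): 108x^2 + 72.
Outer (x from 0 to 3): 1188.

Therefore ∮_C P dx + Q dy = 1188.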